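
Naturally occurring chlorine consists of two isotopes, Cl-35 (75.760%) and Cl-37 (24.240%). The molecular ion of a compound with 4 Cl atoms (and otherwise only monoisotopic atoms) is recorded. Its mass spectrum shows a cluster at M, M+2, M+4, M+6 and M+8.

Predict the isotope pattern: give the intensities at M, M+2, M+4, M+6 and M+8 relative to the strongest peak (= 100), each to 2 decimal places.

Each Cl atom is independently Cl-35 (p = 0.75760) or Cl-37 (q = 0.24240); the cluster is the binomial expansion (p + q)^4.
P(M) = 0.75760^4 = 0.329428
P(M+2) = 4 × 0.75760^3 × 0.24240^1 = 0.421612
P(M+4) = 6 × 0.75760^2 × 0.24240^2 = 0.202347
P(M+6) = 4 × 0.75760^1 × 0.24240^3 = 0.043162
P(M+8) = 0.24240^4 = 0.003452
The M+2 peak is largest (0.421612); scaling to 100 gives 78.14 : 100.00 : 47.99 : 10.24 : 0.82.

78.14 : 100.00 : 47.99 : 10.24 : 0.82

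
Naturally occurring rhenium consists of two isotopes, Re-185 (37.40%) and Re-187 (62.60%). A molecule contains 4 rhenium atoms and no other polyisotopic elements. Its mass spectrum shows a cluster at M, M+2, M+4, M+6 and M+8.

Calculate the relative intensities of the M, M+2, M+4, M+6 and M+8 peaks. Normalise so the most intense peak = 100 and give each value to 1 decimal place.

5.3 : 35.7 : 89.6 : 100.0 : 41.8

Expanding (0.3740 + 0.6260)^4:
P(M) = 0.3740^4 = 0.019565
P(M+2) = 4 × 0.3740^3 × 0.6260^1 = 0.130993
P(M+4) = 6 × 0.3740^2 × 0.6260^2 = 0.328884
P(M+6) = 4 × 0.3740^1 × 0.6260^3 = 0.366990
P(M+8) = 0.6260^4 = 0.153567
The M+6 peak is largest (0.366990); scaling to 100 gives 5.3 : 35.7 : 89.6 : 100.0 : 41.8.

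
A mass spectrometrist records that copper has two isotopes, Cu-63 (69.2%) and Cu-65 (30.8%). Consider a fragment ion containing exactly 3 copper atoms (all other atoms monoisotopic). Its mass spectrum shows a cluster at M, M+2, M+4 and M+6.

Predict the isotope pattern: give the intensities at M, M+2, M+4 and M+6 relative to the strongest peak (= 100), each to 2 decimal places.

Each Cu atom is independently Cu-63 (p = 0.692) or Cu-65 (q = 0.308); the cluster is the binomial expansion (p + q)^3.
P(M) = 0.692^3 = 0.331374
P(M+2) = 3 × 0.692^2 × 0.308^1 = 0.442470
P(M+4) = 3 × 0.692^1 × 0.308^2 = 0.196938
P(M+6) = 0.308^3 = 0.029218
The M+2 peak is largest (0.442470); scaling to 100 gives 74.89 : 100.00 : 44.51 : 6.60.

74.89 : 100.00 : 44.51 : 6.60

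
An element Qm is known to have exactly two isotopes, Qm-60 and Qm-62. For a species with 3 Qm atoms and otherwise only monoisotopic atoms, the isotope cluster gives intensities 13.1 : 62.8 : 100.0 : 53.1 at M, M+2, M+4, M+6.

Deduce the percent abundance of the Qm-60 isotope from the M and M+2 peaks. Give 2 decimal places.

If p is the fraction of Qm that is Qm-60, then I(M+2)/I(M) = [C(3,1)·p^2·(1−p)] / p^3 = 3·(1−p)/p = 62.8/13.1 = 4.7939
(1−p)/p = 4.7939/3 = 1.5980  ⇒  p = 1/(1 + 1.5980) = 0.3849
Qm-60: 38.49%, Qm-62: 61.51%.

38.49%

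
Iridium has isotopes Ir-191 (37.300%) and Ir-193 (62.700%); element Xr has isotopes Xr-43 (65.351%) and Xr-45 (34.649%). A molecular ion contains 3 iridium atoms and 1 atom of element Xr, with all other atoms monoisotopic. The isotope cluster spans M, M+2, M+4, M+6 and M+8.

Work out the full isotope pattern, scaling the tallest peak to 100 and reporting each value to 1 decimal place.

9.0 : 50.0 : 100.0 : 82.9 : 22.6

Iridium pattern (n=3): 0.05189512 : 0.26170165 : 0.43991135 : 0.24649188
Element Xr pattern (n=1): 0.65351 : 0.34649
Convolve the two distributions (both contribute in 2-u steps):
  M: 0.05189512×0.65351 = 0.033914
  M+2: 0.05189512×0.34649 + 0.26170165×0.65351 = 0.189006
  M+4: 0.26170165×0.34649 + 0.43991135×0.65351 = 0.378163
  M+6: 0.43991135×0.34649 + 0.24649188×0.65351 = 0.313510
  M+8: 0.24649188×0.34649 = 0.085407
Scale to base peak (0.378163) = 100: 9.0 : 50.0 : 100.0 : 82.9 : 22.6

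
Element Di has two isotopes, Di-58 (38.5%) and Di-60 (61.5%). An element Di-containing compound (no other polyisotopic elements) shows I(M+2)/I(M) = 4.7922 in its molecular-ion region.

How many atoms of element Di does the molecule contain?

For n independent Di atoms, I(M+2)/I(M) = n · (abundance Di-60) / (abundance Di-58) = n · 0.615/0.385.
n = 4.7922 × 0.385/0.615 = 3.00 ≈ 3

3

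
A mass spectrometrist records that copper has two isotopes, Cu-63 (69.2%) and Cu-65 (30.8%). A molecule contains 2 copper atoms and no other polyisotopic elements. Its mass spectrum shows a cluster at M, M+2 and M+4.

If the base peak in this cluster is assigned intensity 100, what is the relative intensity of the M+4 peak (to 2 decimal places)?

19.81

Binomial terms of (0.692 + 0.308)^2: M 0.4789, M+2 0.4263, M+4 0.0949 → M is the base peak.
P(M) = C(2,0) × 0.692^2 × 0.308^0 = 1 × 0.478864 × 1.0000 = 0.478864 (base)
P(M+4) = C(2,2) × 0.692^0 × 0.308^2 = 1 × 1.0000 × 0.094864 = 0.094864
Relative intensity = 0.094864 / 0.478864 × 100 = 19.81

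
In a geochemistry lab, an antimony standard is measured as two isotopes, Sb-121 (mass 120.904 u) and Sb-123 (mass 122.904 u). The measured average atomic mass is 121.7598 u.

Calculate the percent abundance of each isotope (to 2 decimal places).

With x = fraction of Sb-121 (so Sb-123 is 1 − x):
120.904·x + 122.904·(1 − x) = 121.7598
(120.904 − 122.904)·x = 121.7598 − 122.904
x = -1.1442 / -2.000 = 0.57210 → 57.21% Sb-121, 42.79% Sb-123.

Sb-121: 57.21%, Sb-123: 42.79%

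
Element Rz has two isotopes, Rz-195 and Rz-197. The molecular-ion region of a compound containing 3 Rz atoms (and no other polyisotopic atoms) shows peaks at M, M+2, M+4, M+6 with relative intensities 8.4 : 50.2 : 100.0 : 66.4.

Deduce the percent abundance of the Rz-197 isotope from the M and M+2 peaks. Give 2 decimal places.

66.58%

Write p for the Rz-195 fraction. I(M+2)/I(M) = [C(3,1)·p^2·(1−p)] / p^3 = 3·(1−p)/p = 50.2/8.4 = 5.9762
(1−p)/p = 5.9762/3 = 1.9921  ⇒  p = 1/(1 + 1.9921) = 0.3342
Rz-195: 33.42%, Rz-197: 66.58%.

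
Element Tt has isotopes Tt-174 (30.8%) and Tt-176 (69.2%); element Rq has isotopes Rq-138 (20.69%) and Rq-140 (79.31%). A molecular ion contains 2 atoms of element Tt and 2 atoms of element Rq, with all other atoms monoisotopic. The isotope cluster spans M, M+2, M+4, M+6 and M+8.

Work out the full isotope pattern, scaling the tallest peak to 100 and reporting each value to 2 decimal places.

0.95 : 11.61 : 51.75 : 100.00 : 70.83

Element Tt pattern (n=2): 0.094864 : 0.426272 : 0.478864
Element Rq pattern (n=2): 0.04280761 : 0.32818478 : 0.62900761
Convolve the two distributions (both contribute in 2-u steps):
  M: 0.094864×0.04280761 = 0.004061
  M+2: 0.094864×0.32818478 + 0.426272×0.04280761 = 0.049381
  M+4: 0.094864×0.62900761 + 0.426272×0.32818478 + 0.478864×0.04280761 = 0.220065
  M+6: 0.426272×0.62900761 + 0.478864×0.32818478 = 0.425284
  M+8: 0.478864×0.62900761 = 0.301209
Scale to base peak (0.425284) = 100: 0.95 : 11.61 : 51.75 : 100.00 : 70.83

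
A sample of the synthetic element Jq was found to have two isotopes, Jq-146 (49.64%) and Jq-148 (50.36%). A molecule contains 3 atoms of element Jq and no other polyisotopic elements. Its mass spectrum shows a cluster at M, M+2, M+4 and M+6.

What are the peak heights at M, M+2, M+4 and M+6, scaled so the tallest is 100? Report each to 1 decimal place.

Each Jq atom is independently Jq-146 (p = 0.4964) or Jq-148 (q = 0.5036); the cluster is the binomial expansion (p + q)^3.
P(M) = 0.4964^3 = 0.122319
P(M+2) = 3 × 0.4964^2 × 0.5036^1 = 0.372281
P(M+4) = 3 × 0.4964^1 × 0.5036^2 = 0.377680
P(M+6) = 0.5036^3 = 0.127719
The M+4 peak is largest (0.377680); scaling to 100 gives 32.4 : 98.6 : 100.0 : 33.8.

32.4 : 98.6 : 100.0 : 33.8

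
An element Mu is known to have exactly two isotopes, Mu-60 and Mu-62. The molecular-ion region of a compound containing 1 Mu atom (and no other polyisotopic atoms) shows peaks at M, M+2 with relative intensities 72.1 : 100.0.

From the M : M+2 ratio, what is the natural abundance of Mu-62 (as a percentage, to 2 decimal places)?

Write p for the Mu-60 fraction. I(M+2)/I(M) = [C(1,1)·p^0·(1−p)] / p^1 = 1·(1−p)/p = 100.0/72.1 = 1.3870
(1−p)/p = 1.3870/1 = 1.3870  ⇒  p = 1/(1 + 1.3870) = 0.4189
Mu-60: 41.89%, Mu-62: 58.11%.

58.11%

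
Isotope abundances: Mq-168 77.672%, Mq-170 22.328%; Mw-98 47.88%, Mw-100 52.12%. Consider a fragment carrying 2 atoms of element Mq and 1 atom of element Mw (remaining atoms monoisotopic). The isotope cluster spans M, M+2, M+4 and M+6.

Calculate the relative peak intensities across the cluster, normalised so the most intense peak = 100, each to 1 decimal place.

60.1 : 100.0 : 42.6 : 5.4

Element Mq pattern (n=2): 0.60329396 : 0.34685208 : 0.04985396
Element Mw pattern (n=1): 0.4788 : 0.5212
Convolve the two distributions (both contribute in 2-u steps):
  M: 0.60329396×0.4788 = 0.288857
  M+2: 0.60329396×0.5212 + 0.34685208×0.4788 = 0.480510
  M+4: 0.34685208×0.5212 + 0.04985396×0.4788 = 0.204649
  M+6: 0.04985396×0.5212 = 0.025984
Scale to base peak (0.480510) = 100: 60.1 : 100.0 : 42.6 : 5.4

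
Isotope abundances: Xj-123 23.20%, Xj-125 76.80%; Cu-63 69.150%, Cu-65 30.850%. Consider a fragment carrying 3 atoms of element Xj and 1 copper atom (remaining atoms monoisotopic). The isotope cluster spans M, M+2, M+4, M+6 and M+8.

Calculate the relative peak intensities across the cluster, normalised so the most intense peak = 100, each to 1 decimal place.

Element Xj pattern (n=3): 0.01248717 : 0.1240105 : 0.4105175 : 0.45298483
Copper pattern (n=1): 0.6915 : 0.3085
Convolve the two distributions (both contribute in 2-u steps):
  M: 0.01248717×0.6915 = 0.008635
  M+2: 0.01248717×0.3085 + 0.1240105×0.6915 = 0.089606
  M+4: 0.1240105×0.3085 + 0.4105175×0.6915 = 0.322130
  M+6: 0.4105175×0.3085 + 0.45298483×0.6915 = 0.439884
  M+8: 0.45298483×0.3085 = 0.139746
Scale to base peak (0.439884) = 100: 2.0 : 20.4 : 73.2 : 100.0 : 31.8

2.0 : 20.4 : 73.2 : 100.0 : 31.8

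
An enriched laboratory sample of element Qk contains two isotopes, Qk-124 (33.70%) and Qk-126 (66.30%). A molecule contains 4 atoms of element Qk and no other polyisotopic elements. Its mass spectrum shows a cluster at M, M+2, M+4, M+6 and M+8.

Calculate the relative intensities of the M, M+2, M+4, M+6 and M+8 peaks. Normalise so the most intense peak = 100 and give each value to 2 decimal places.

Expanding (0.3370 + 0.6630)^4:
P(M) = 0.3370^4 = 0.012898
P(M+2) = 4 × 0.3370^3 × 0.6630^1 = 0.101499
P(M+4) = 6 × 0.3370^2 × 0.6630^2 = 0.299528
P(M+6) = 4 × 0.3370^1 × 0.6630^3 = 0.392853
P(M+8) = 0.6630^4 = 0.193221
The M+6 peak is largest (0.392853); scaling to 100 gives 3.28 : 25.84 : 76.24 : 100.00 : 49.18.

3.28 : 25.84 : 76.24 : 100.00 : 49.18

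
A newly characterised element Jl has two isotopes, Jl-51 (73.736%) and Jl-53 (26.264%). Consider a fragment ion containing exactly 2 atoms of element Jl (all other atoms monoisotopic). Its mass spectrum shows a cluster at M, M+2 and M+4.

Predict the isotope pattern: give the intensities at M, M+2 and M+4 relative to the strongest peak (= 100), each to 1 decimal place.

100.0 : 71.2 : 12.7

Each Jl atom is independently Jl-51 (p = 0.73736) or Jl-53 (q = 0.26264); the cluster is the binomial expansion (p + q)^2.
P(M) = 0.73736^2 = 0.543700
P(M+2) = 2 × 0.73736^1 × 0.26264^1 = 0.387320
P(M+4) = 0.26264^2 = 0.068980
The M peak is largest (0.543700); scaling to 100 gives 100.0 : 71.2 : 12.7.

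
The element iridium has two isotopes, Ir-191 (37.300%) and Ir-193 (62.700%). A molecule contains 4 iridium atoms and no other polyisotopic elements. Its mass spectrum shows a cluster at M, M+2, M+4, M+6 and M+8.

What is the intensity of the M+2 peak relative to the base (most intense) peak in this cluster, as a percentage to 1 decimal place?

35.4%

(0.37300 + 0.62700)^4 gives M 0.0194, M+2 0.1302, M+4 0.3282, M+6 0.3678, M+8 0.1546; the largest is M+6.
P(M+6) = C(4,3) × 0.37300^1 × 0.62700^3 = 4 × 0.3730 × 0.24649188 = 0.367766 (base)
P(M+2) = C(4,1) × 0.37300^3 × 0.62700^1 = 4 × 0.05189512 × 0.6270 = 0.130153
Relative intensity = 0.130153 / 0.367766 × 100 = 35.4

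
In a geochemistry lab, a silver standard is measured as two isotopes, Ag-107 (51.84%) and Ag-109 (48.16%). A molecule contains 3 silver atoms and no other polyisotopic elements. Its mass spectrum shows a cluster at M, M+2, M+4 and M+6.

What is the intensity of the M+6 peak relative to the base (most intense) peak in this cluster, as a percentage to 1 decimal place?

Binomial terms of (0.5184 + 0.4816)^3: M 0.1393, M+2 0.3883, M+4 0.3607, M+6 0.1117 → M+2 is the base peak.
P(M+2) = C(3,1) × 0.5184^2 × 0.4816^1 = 3 × 0.26873856 × 0.4816 = 0.388273 (base)
P(M+6) = C(3,3) × 0.5184^0 × 0.4816^3 = 1 × 1.0000 × 0.11170161 = 0.111702
Relative intensity = 0.111702 / 0.388273 × 100 = 28.8

28.8%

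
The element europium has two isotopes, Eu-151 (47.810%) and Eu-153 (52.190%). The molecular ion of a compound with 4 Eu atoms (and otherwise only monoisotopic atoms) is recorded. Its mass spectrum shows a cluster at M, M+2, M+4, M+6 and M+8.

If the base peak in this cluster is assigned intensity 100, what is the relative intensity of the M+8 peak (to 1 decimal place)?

Term probabilities: M 0.0522, M+2 0.2281, M+4 0.3736, M+6 0.2719, M+8 0.0742. Base peak = M+4.
P(M+4) = C(4,2) × 0.47810^2 × 0.52190^2 = 6 × 0.22857961 × 0.27237961 = 0.373563 (base)
P(M+8) = C(4,4) × 0.47810^0 × 0.52190^4 = 1 × 1.0000 × 0.07419065 = 0.074191
Relative intensity = 0.074191 / 0.373563 × 100 = 19.9

19.9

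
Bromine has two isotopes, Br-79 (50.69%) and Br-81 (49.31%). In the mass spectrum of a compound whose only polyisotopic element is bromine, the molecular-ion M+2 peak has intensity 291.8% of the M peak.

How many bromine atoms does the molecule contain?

For n independent Br atoms, I(M+2)/I(M) = n · (abundance Br-81) / (abundance Br-79) = n · 0.4931/0.5069.
n = 2.918 × 0.5069/0.4931 = 3.00 ≈ 3

3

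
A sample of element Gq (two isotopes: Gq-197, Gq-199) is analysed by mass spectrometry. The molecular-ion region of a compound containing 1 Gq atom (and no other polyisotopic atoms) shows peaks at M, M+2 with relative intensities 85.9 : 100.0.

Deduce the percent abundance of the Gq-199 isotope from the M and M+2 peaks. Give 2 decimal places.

53.79%

If p is the fraction of Gq that is Gq-197, then I(M+2)/I(M) = [C(1,1)·p^0·(1−p)] / p^1 = 1·(1−p)/p = 100.0/85.9 = 1.1641
(1−p)/p = 1.1641/1 = 1.1641  ⇒  p = 1/(1 + 1.1641) = 0.4621
Gq-197: 46.21%, Gq-199: 53.79%.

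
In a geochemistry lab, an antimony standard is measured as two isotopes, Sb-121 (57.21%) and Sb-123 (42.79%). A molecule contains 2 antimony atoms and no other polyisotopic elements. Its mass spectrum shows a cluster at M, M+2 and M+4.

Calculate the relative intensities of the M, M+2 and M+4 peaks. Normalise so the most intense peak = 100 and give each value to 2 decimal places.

66.85 : 100.00 : 37.40

Each Sb atom is independently Sb-121 (p = 0.5721) or Sb-123 (q = 0.4279); the cluster is the binomial expansion (p + q)^2.
P(M) = 0.5721^2 = 0.327298
P(M+2) = 2 × 0.5721^1 × 0.4279^1 = 0.489603
P(M+4) = 0.4279^2 = 0.183098
The M+2 peak is largest (0.489603); scaling to 100 gives 66.85 : 100.00 : 37.40.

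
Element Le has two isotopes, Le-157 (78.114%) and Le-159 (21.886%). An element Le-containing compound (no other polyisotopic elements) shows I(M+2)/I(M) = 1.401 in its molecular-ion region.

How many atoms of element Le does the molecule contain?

With n Le atoms, P(M+2)/P(M) = C(n,1)·p^(n−1)q / p^n = n·q/p = n · 0.21886/0.78114.
n = 1.401 × 0.78114/0.21886 = 5.00 ≈ 5

5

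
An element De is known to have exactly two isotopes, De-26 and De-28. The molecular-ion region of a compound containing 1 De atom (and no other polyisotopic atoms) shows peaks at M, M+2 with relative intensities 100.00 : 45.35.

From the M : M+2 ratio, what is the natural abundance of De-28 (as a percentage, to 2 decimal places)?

31.20%

Let p = fractional abundance of De-26. I(M+2)/I(M) = [C(1,1)·p^0·(1−p)] / p^1 = 1·(1−p)/p = 45.35/100.00 = 0.4535
(1−p)/p = 0.4535/1 = 0.4535  ⇒  p = 1/(1 + 0.4535) = 0.6880
De-26: 68.80%, De-28: 31.20%.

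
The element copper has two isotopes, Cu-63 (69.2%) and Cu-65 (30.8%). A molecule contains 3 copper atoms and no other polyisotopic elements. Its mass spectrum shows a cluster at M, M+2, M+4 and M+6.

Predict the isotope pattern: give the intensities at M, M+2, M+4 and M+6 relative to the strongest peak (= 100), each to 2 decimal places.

Expanding (0.692 + 0.308)^3:
P(M) = 0.692^3 = 0.331374
P(M+2) = 3 × 0.692^2 × 0.308^1 = 0.442470
P(M+4) = 3 × 0.692^1 × 0.308^2 = 0.196938
P(M+6) = 0.308^3 = 0.029218
The M+2 peak is largest (0.442470); scaling to 100 gives 74.89 : 100.00 : 44.51 : 6.60.

74.89 : 100.00 : 44.51 : 6.60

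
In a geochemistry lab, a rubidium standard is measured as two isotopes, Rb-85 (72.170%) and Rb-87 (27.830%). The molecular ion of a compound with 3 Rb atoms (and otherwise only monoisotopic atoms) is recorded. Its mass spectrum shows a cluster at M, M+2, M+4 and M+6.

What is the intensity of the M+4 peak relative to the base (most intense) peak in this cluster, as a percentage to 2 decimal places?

38.56%

Binomial terms of (0.72170 + 0.27830)^3: M 0.3759, M+2 0.4349, M+4 0.1677, M+6 0.0216 → M+2 is the base peak.
P(M+2) = C(3,1) × 0.72170^2 × 0.27830^1 = 3 × 0.52085089 × 0.2783 = 0.434858 (base)
P(M+4) = C(3,2) × 0.72170^1 × 0.27830^2 = 3 × 0.7217 × 0.07745089 = 0.167689
Relative intensity = 0.167689 / 0.434858 × 100 = 38.56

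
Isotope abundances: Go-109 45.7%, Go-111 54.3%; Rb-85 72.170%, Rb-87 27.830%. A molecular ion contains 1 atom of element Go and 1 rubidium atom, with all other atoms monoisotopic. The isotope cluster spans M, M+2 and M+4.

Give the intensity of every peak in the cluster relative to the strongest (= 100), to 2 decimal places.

Element Go pattern (n=1): 0.4570 : 0.5430
Rubidium pattern (n=1): 0.7217 : 0.2783
Convolve the two distributions (both contribute in 2-u steps):
  M: 0.4570×0.7217 = 0.329817
  M+2: 0.4570×0.2783 + 0.5430×0.7217 = 0.519066
  M+4: 0.5430×0.2783 = 0.151117
Scale to base peak (0.519066) = 100: 63.54 : 100.00 : 29.11

63.54 : 100.00 : 29.11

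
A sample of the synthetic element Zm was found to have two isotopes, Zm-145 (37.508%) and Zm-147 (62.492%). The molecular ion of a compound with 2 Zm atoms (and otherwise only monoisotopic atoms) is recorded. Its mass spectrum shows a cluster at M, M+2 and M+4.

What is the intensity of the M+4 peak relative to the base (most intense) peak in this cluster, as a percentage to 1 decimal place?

83.3%

Binomial terms of (0.37508 + 0.62492)^2: M 0.1407, M+2 0.4688, M+4 0.3905 → M+2 is the base peak.
P(M+2) = C(2,1) × 0.37508^1 × 0.62492^1 = 2 × 0.37508 × 0.62492 = 0.468790 (base)
P(M+4) = C(2,2) × 0.37508^0 × 0.62492^2 = 1 × 1.0000 × 0.39052501 = 0.390525
Relative intensity = 0.390525 / 0.468790 × 100 = 83.3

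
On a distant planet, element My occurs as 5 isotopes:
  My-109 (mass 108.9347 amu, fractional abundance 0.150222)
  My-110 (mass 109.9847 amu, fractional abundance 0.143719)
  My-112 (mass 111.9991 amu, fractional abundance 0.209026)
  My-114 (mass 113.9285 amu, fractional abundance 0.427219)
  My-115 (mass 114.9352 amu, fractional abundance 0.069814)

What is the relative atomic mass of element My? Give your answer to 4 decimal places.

112.2785 amu

The abundance-weighted mean is 0.150222 × 108.9347 + 0.143719 × 109.9847 + 0.209026 × 111.9991 + 0.427219 × 113.9285 + 0.069814 × 114.9352
= 16.36439 + 15.80689 + 23.41072 + 48.67242 + 8.02409 = 112.27851 amu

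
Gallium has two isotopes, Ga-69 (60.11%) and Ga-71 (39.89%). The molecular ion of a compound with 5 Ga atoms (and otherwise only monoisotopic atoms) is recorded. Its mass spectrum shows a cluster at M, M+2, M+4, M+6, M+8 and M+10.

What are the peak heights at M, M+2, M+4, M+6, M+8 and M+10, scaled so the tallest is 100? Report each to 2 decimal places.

Each Ga atom is independently Ga-69 (p = 0.6011) or Ga-71 (q = 0.3989); the cluster is the binomial expansion (p + q)^5.
P(M) = 0.6011^5 = 0.078475
P(M+2) = 5 × 0.6011^4 × 0.3989^1 = 0.260388
P(M+4) = 10 × 0.6011^3 × 0.3989^2 = 0.345596
P(M+6) = 10 × 0.6011^2 × 0.3989^3 = 0.229343
P(M+8) = 5 × 0.6011^1 × 0.3989^4 = 0.076098
P(M+10) = 0.3989^5 = 0.010100
The M+4 peak is largest (0.345596); scaling to 100 gives 22.71 : 75.34 : 100.00 : 66.36 : 22.02 : 2.92.

22.71 : 75.34 : 100.00 : 66.36 : 22.02 : 2.92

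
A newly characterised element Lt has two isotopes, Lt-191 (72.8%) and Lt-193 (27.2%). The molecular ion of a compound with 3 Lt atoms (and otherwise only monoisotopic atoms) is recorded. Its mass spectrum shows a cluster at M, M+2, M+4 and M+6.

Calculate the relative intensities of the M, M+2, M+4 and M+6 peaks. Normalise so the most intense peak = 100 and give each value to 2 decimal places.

89.22 : 100.00 : 37.36 : 4.65

Each Lt atom is independently Lt-191 (p = 0.728) or Lt-193 (q = 0.272); the cluster is the binomial expansion (p + q)^3.
P(M) = 0.728^3 = 0.385828
P(M+2) = 3 × 0.728^2 × 0.272^1 = 0.432467
P(M+4) = 3 × 0.728^1 × 0.272^2 = 0.161581
P(M+6) = 0.272^3 = 0.020124
The M+2 peak is largest (0.432467); scaling to 100 gives 89.22 : 100.00 : 37.36 : 4.65.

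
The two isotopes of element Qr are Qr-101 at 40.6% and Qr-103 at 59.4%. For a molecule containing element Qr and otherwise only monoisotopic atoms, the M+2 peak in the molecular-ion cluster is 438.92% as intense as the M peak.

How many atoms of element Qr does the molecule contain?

3

With n Qr atoms, P(M+2)/P(M) = C(n,1)·p^(n−1)q / p^n = n·q/p = n · 0.594/0.406.
n = 4.3892 × 0.406/0.594 = 3.00 ≈ 3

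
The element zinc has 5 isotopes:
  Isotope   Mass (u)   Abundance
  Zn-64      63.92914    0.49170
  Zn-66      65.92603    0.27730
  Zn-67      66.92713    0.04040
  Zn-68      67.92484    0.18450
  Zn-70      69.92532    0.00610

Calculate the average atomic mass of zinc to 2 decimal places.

65.38 u

Weight each isotope mass by its fractional abundance: 0.49170 × 63.92914 + 0.27730 × 65.92603 + 0.04040 × 66.92713 + 0.18450 × 67.92484 + 0.00610 × 69.92532
= 31.433958 + 18.281288 + 2.703856 + 12.532133 + 0.426544 = 65.377779 u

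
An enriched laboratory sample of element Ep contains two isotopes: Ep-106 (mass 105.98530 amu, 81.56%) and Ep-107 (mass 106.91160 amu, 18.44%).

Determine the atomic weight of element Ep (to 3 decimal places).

106.156 amu

The abundance-weighted mean is 0.8156 × 105.98530 + 0.1844 × 106.91160
= 86.441611 + 19.714499 = 106.156110 amu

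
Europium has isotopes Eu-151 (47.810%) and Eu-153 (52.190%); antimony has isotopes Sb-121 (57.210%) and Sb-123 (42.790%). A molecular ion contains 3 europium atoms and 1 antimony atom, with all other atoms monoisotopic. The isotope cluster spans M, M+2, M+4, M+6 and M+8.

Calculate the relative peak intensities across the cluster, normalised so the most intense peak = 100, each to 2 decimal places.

16.60 : 66.78 : 100.00 : 65.98 : 16.15

Europium pattern (n=3): 0.10928391 : 0.3578871 : 0.39067407 : 0.14215492
Antimony pattern (n=1): 0.5721 : 0.4279
Convolve the two distributions (both contribute in 2-u steps):
  M: 0.10928391×0.5721 = 0.062521
  M+2: 0.10928391×0.4279 + 0.3578871×0.5721 = 0.251510
  M+4: 0.3578871×0.4279 + 0.39067407×0.5721 = 0.376645
  M+6: 0.39067407×0.4279 + 0.14215492×0.5721 = 0.248496
  M+8: 0.14215492×0.4279 = 0.060828
Scale to base peak (0.376645) = 100: 16.60 : 66.78 : 100.00 : 65.98 : 16.15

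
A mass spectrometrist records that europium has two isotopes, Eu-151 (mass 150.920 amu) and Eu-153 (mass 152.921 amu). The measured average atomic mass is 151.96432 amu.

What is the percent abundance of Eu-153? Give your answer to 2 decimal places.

52.19%

Writing the weighted mean with unknown fraction x of Eu-151:
150.920·x + 152.921·(1 − x) = 151.96432
(150.920 − 152.921)·x = 151.96432 − 152.921
x = -0.95668 / -2.001 = 0.47810 → 47.81% Eu-151, 52.19% Eu-153.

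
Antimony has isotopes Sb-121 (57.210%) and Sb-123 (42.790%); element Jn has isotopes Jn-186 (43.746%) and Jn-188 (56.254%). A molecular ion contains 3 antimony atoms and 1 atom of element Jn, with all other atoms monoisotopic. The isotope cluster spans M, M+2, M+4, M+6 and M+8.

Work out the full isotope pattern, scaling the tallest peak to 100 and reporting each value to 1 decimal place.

Antimony pattern (n=3): 0.18724742 : 0.42015297 : 0.3142518 : 0.07834781
Element Jn pattern (n=1): 0.43746 : 0.56254
Convolve the two distributions (both contribute in 2-u steps):
  M: 0.18724742×0.43746 = 0.081913
  M+2: 0.18724742×0.56254 + 0.42015297×0.43746 = 0.289134
  M+4: 0.42015297×0.56254 + 0.3142518×0.43746 = 0.373825
  M+6: 0.3142518×0.56254 + 0.07834781×0.43746 = 0.211053
  M+8: 0.07834781×0.56254 = 0.044074
Scale to base peak (0.373825) = 100: 21.9 : 77.3 : 100.0 : 56.5 : 11.8

21.9 : 77.3 : 100.0 : 56.5 : 11.8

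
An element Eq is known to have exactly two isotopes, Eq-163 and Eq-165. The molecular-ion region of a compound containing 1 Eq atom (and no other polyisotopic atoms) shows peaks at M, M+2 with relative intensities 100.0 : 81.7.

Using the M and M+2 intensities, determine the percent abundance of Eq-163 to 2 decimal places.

55.04%

If p is the fraction of Eq that is Eq-163, then I(M+2)/I(M) = [C(1,1)·p^0·(1−p)] / p^1 = 1·(1−p)/p = 81.7/100.0 = 0.8170
(1−p)/p = 0.8170/1 = 0.8170  ⇒  p = 1/(1 + 0.8170) = 0.5504
Eq-163: 55.04%, Eq-165: 44.96%.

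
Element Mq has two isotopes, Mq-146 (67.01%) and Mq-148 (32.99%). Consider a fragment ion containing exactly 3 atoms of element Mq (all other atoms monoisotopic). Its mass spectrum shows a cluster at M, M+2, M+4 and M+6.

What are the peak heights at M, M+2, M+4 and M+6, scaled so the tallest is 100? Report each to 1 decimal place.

Expanding (0.6701 + 0.3299)^3:
P(M) = 0.6701^3 = 0.300898
P(M+2) = 3 × 0.6701^2 × 0.3299^1 = 0.444409
P(M+4) = 3 × 0.6701^1 × 0.3299^2 = 0.218789
P(M+6) = 0.3299^3 = 0.035904
The M+2 peak is largest (0.444409); scaling to 100 gives 67.7 : 100.0 : 49.2 : 8.1.

67.7 : 100.0 : 49.2 : 8.1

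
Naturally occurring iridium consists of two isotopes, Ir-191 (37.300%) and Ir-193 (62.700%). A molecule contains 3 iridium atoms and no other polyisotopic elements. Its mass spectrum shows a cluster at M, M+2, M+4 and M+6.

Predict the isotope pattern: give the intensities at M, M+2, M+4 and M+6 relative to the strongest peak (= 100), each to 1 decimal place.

Each Ir atom is independently Ir-191 (p = 0.37300) or Ir-193 (q = 0.62700); the cluster is the binomial expansion (p + q)^3.
P(M) = 0.37300^3 = 0.051895
P(M+2) = 3 × 0.37300^2 × 0.62700^1 = 0.261702
P(M+4) = 3 × 0.37300^1 × 0.62700^2 = 0.439911
P(M+6) = 0.62700^3 = 0.246492
The M+4 peak is largest (0.439911); scaling to 100 gives 11.8 : 59.5 : 100.0 : 56.0.

11.8 : 59.5 : 100.0 : 56.0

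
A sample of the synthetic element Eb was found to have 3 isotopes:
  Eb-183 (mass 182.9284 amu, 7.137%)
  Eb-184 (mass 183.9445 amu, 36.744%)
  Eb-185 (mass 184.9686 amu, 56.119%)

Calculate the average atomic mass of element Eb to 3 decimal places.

184.447 amu

Ar = Σ fᵢ·mᵢ = 0.07137 × 182.9284 + 0.36744 × 183.9445 + 0.56119 × 184.9686
= 13.05560 + 67.58857 + 103.80253 = 184.44670 amu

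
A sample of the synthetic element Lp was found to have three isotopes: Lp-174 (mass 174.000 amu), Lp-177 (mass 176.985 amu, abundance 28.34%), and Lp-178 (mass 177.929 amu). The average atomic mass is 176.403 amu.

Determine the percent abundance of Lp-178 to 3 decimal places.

39.630%

Let x and y be the fractions of Lp-174 and Lp-178. Then x + y = 1 − 0.2834 = 0.7166 and 174.000x + 177.929y = 176.403 − 0.2834×176.985 = 126.245451.
Substituting: 174.000x + 177.929(0.7166 − x) = 126.245451
(174.000 − 177.929)x = -1.2584704  ⇒  x = 0.32030, y = 0.39630
Lp-174: 32.030%, Lp-178: 39.630%.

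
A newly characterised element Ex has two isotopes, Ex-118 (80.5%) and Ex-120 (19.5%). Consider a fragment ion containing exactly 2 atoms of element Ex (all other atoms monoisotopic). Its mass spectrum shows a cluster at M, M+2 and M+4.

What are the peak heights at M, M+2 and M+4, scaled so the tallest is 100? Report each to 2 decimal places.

100.00 : 48.45 : 5.87

The 2 Ex atoms are independent, so intensities follow the terms of (0.805 + 0.195)^2.
P(M) = 0.805^2 = 0.648025
P(M+2) = 2 × 0.805^1 × 0.195^1 = 0.313950
P(M+4) = 0.195^2 = 0.038025
The M peak is largest (0.648025); scaling to 100 gives 100.00 : 48.45 : 5.87.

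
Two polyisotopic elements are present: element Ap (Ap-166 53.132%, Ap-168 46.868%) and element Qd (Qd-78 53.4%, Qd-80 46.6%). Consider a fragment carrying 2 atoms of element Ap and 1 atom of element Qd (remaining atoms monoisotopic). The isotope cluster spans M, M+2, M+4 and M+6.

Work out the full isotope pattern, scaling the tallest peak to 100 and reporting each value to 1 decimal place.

Element Ap pattern (n=2): 0.28230094 : 0.49803812 : 0.21966094
Element Qd pattern (n=1): 0.5340 : 0.4660
Convolve the two distributions (both contribute in 2-u steps):
  M: 0.28230094×0.5340 = 0.150749
  M+2: 0.28230094×0.4660 + 0.49803812×0.5340 = 0.397505
  M+4: 0.49803812×0.4660 + 0.21966094×0.5340 = 0.349385
  M+6: 0.21966094×0.4660 = 0.102362
Scale to base peak (0.397505) = 100: 37.9 : 100.0 : 87.9 : 25.8

37.9 : 100.0 : 87.9 : 25.8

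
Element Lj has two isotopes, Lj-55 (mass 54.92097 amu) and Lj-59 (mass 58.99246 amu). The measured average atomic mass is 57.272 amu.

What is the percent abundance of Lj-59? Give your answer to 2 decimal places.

With x = fraction of Lj-55 (so Lj-59 is 1 − x):
54.92097·x + 58.99246·(1 − x) = 57.272
(54.92097 − 58.99246)·x = 57.272 − 58.99246
x = -1.72046 / -4.07149 = 0.42256 → 42.26% Lj-55, 57.74% Lj-59.

57.74%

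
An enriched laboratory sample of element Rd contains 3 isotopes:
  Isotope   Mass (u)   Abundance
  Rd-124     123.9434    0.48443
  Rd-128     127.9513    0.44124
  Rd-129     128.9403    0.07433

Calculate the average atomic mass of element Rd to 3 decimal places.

126.083 u

Ar = Σ fᵢ·mᵢ = 0.48443 × 123.9434 + 0.44124 × 127.9513 + 0.07433 × 128.9403
= 60.04190 + 56.45723 + 9.58413 = 126.08326 u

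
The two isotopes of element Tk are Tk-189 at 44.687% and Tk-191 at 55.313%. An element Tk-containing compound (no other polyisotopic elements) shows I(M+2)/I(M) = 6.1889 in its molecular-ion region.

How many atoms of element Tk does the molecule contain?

With n Tk atoms, P(M+2)/P(M) = C(n,1)·p^(n−1)q / p^n = n·q/p = n · 0.55313/0.44687.
n = 6.1889 × 0.44687/0.55313 = 5.00 ≈ 5

5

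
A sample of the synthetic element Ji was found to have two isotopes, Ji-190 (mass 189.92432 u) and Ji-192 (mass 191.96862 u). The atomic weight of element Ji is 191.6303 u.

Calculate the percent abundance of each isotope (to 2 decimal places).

With x = fraction of Ji-190 (so Ji-192 is 1 − x):
189.92432·x + 191.96862·(1 − x) = 191.6303
(189.92432 − 191.96862)·x = 191.6303 − 191.96862
x = -0.33832 / -2.04430 = 0.16549 → 16.55% Ji-190, 83.45% Ji-192.

Ji-190: 16.55%, Ji-192: 83.45%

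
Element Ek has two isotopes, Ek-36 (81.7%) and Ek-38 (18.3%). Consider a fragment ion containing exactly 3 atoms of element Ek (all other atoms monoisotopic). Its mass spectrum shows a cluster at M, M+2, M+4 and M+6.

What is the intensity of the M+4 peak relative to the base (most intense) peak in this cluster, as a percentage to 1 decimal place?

Binomial terms of (0.817 + 0.183)^3: M 0.5453, M+2 0.3665, M+4 0.0821, M+6 0.0061 → M is the base peak.
P(M) = C(3,0) × 0.817^3 × 0.183^0 = 1 × 0.54533851 × 1.0000 = 0.545339 (base)
P(M+4) = C(3,2) × 0.817^1 × 0.183^2 = 3 × 0.8170 × 0.033489 = 0.082082
Relative intensity = 0.082082 / 0.545339 × 100 = 15.1

15.1%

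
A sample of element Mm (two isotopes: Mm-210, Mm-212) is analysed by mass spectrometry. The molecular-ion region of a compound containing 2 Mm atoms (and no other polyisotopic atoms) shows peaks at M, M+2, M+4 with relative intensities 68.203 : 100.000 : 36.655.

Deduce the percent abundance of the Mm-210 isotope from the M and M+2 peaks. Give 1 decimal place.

57.7%

If p is the fraction of Mm that is Mm-210, then I(M+2)/I(M) = [C(2,1)·p^1·(1−p)] / p^2 = 2·(1−p)/p = 100.000/68.203 = 1.4662
(1−p)/p = 1.4662/2 = 0.7331  ⇒  p = 1/(1 + 0.7331) = 0.5770
Mm-210: 57.7%, Mm-212: 42.3%.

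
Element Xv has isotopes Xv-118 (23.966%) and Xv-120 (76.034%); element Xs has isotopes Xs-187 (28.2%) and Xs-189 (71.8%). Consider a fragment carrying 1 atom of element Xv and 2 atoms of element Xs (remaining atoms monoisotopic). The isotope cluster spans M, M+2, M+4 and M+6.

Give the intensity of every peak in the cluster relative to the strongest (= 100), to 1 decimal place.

4.4 : 36.5 : 100.0 : 90.8

Element Xv pattern (n=1): 0.23966 : 0.76034
Element Xs pattern (n=2): 0.079524 : 0.404952 : 0.515524
Convolve the two distributions (both contribute in 2-u steps):
  M: 0.23966×0.079524 = 0.019059
  M+2: 0.23966×0.404952 + 0.76034×0.079524 = 0.157516
  M+4: 0.23966×0.515524 + 0.76034×0.404952 = 0.431452
  M+6: 0.76034×0.515524 = 0.391974
Scale to base peak (0.431452) = 100: 4.4 : 36.5 : 100.0 : 90.8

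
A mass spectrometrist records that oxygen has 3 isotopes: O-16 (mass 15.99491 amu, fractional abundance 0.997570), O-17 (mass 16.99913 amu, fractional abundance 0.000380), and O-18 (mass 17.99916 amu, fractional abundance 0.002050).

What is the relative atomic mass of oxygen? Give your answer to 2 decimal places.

Ar = Σ fᵢ·mᵢ = 0.997570 × 15.99491 + 0.000380 × 16.99913 + 0.002050 × 17.99916
= 15.956042 + 0.006460 + 0.036898 = 15.999400 amu

16.00 amu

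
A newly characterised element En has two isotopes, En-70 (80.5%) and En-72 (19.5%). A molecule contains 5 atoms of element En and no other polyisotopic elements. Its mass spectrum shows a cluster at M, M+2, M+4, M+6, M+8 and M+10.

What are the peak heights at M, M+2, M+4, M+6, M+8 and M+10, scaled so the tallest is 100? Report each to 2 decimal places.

Each En atom is independently En-70 (p = 0.805) or En-72 (q = 0.195); the cluster is the binomial expansion (p + q)^5.
P(M) = 0.805^5 = 0.338049
P(M+2) = 5 × 0.805^4 × 0.195^1 = 0.409438
P(M+4) = 10 × 0.805^3 × 0.195^2 = 0.198361
P(M+6) = 10 × 0.805^2 × 0.195^3 = 0.048050
P(M+8) = 5 × 0.805^1 × 0.195^4 = 0.005820
P(M+10) = 0.195^5 = 0.000282
The M+2 peak is largest (0.409438); scaling to 100 gives 82.56 : 100.00 : 48.45 : 11.74 : 1.42 : 0.07.

82.56 : 100.00 : 48.45 : 11.74 : 1.42 : 0.07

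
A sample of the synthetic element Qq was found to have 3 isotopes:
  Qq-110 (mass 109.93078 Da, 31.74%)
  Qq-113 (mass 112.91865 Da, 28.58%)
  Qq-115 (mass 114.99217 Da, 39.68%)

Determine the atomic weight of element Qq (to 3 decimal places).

112.793 Da

The abundance-weighted mean is 0.3174 × 109.93078 + 0.2858 × 112.91865 + 0.3968 × 114.99217
= 34.892030 + 32.272150 + 45.628893 = 112.793073 Da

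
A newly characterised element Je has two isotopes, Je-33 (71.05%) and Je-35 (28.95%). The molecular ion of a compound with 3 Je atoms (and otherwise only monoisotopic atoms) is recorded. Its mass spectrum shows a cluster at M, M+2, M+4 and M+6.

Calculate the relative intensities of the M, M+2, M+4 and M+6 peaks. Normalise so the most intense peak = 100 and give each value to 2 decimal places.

Each Je atom is independently Je-33 (p = 0.7105) or Je-35 (q = 0.2895); the cluster is the binomial expansion (p + q)^3.
P(M) = 0.7105^3 = 0.358668
P(M+2) = 3 × 0.7105^2 × 0.2895^1 = 0.438428
P(M+4) = 3 × 0.7105^1 × 0.2895^2 = 0.178642
P(M+6) = 0.2895^3 = 0.024263
The M+2 peak is largest (0.438428); scaling to 100 gives 81.81 : 100.00 : 40.75 : 5.53.

81.81 : 100.00 : 40.75 : 5.53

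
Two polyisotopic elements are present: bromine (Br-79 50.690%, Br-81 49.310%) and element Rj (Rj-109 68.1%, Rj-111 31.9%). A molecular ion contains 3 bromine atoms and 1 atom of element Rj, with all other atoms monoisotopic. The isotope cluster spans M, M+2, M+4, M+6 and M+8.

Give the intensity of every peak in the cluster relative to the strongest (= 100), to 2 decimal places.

23.78 : 80.52 : 100.00 : 53.50 : 10.25

Bromine pattern (n=3): 0.13024674 : 0.3801026 : 0.36975457 : 0.11989609
Element Rj pattern (n=1): 0.6810 : 0.3190
Convolve the two distributions (both contribute in 2-u steps):
  M: 0.13024674×0.6810 = 0.088698
  M+2: 0.13024674×0.3190 + 0.3801026×0.6810 = 0.300399
  M+4: 0.3801026×0.3190 + 0.36975457×0.6810 = 0.373056
  M+6: 0.36975457×0.3190 + 0.11989609×0.6810 = 0.199601
  M+8: 0.11989609×0.3190 = 0.038247
Scale to base peak (0.373056) = 100: 23.78 : 80.52 : 100.00 : 53.50 : 10.25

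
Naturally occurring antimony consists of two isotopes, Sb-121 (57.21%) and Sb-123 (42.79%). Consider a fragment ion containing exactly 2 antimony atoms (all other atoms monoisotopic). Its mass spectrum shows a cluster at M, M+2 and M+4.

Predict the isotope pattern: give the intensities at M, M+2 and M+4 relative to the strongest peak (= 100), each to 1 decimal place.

66.8 : 100.0 : 37.4

Expanding (0.5721 + 0.4279)^2:
P(M) = 0.5721^2 = 0.327298
P(M+2) = 2 × 0.5721^1 × 0.4279^1 = 0.489603
P(M+4) = 0.4279^2 = 0.183098
The M+2 peak is largest (0.489603); scaling to 100 gives 66.8 : 100.0 : 37.4.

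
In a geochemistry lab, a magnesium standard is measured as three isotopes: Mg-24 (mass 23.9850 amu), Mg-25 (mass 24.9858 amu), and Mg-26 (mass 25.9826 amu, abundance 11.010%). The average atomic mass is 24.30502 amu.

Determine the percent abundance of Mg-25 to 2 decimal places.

10.00%

Let x and y be the fractions of Mg-24 and Mg-25. Then x + y = 1 − 0.11010 = 0.88990 and 23.9850x + 24.9858y = 24.30502 − 0.11010×25.9826 = 21.44433574.
Substituting: 23.9850x + 24.9858(0.88990 − x) = 21.44433574
(23.9850 − 24.9858)x = -0.79052768  ⇒  x = 0.78990, y = 0.10000
Mg-24: 78.99%, Mg-25: 10.00%.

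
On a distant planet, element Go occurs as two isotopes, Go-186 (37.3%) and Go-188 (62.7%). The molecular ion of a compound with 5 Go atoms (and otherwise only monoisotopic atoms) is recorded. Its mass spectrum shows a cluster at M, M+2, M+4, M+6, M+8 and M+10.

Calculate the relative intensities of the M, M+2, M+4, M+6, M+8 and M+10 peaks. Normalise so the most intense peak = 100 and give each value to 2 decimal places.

The 5 Go atoms are independent, so intensities follow the terms of (0.373 + 0.627)^5.
P(M) = 0.373^5 = 0.007220
P(M+2) = 5 × 0.373^4 × 0.627^1 = 0.060684
P(M+4) = 10 × 0.373^3 × 0.627^2 = 0.204015
P(M+6) = 10 × 0.373^2 × 0.627^3 = 0.342942
P(M+8) = 5 × 0.373^1 × 0.627^4 = 0.288237
P(M+10) = 0.627^5 = 0.096903
The M+6 peak is largest (0.342942); scaling to 100 gives 2.11 : 17.70 : 59.49 : 100.00 : 84.05 : 28.26.

2.11 : 17.70 : 59.49 : 100.00 : 84.05 : 28.26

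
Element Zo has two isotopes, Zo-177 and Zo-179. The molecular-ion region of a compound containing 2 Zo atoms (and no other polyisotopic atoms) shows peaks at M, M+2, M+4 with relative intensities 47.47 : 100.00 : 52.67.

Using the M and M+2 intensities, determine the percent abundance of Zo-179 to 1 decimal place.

Write p for the Zo-177 fraction. I(M+2)/I(M) = [C(2,1)·p^1·(1−p)] / p^2 = 2·(1−p)/p = 100.00/47.47 = 2.1066
(1−p)/p = 2.1066/2 = 1.0533  ⇒  p = 1/(1 + 1.0533) = 0.4870
Zo-177: 48.7%, Zo-179: 51.3%.

51.3%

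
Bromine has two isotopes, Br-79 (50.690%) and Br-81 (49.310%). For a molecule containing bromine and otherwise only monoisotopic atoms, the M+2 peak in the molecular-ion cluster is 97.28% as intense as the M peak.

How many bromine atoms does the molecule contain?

For n independent Br atoms, I(M+2)/I(M) = n · (abundance Br-81) / (abundance Br-79) = n · 0.49310/0.50690.
n = 0.9728 × 0.50690/0.49310 = 1.00 ≈ 1

1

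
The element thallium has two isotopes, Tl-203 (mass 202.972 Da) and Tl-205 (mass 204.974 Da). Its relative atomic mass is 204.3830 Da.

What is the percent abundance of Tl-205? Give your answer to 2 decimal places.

Let x be the fractional abundance of Tl-203; then Tl-205 has abundance 1 − x.
202.972·x + 204.974·(1 − x) = 204.3830
(202.972 − 204.974)·x = 204.3830 − 204.974
x = -0.5910 / -2.002 = 0.29520 → 29.52% Tl-203, 70.48% Tl-205.

70.48%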